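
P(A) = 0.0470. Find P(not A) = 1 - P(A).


P(not A) = 1 - 0.0470 = 0.9530

P(not A) = 0.9530


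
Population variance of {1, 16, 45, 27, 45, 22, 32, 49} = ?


Mean = 29.6250
Squared deviations: 819.3906, 185.6406, 236.3906, 6.8906, 236.3906, 58.1406, 5.6406, 375.3906
Sum = 1923.8750
Variance = 1923.8750/8 = 240.4844

Variance = 240.4844


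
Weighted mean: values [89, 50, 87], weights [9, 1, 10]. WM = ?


Numerator = 89*9 + 50*1 + 87*10 = 1721
Denominator = 9 + 1 + 10 = 20
WM = 1721/20 = 86.0500

WM = 86.0500


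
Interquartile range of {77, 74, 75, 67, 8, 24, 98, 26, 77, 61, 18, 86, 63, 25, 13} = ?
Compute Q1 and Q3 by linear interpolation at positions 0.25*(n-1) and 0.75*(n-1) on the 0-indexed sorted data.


Sorted: 8, 13, 18, 24, 25, 26, 61, 63, 67, 74, 75, 77, 77, 86, 98
Q1 (25th %ile) = 24.5000
Q3 (75th %ile) = 76.0000
IQR = 76.0000 - 24.5000 = 51.5000

IQR = 51.5000


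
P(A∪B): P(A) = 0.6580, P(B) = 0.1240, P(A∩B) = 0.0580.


P(A∪B) = 0.6580 + 0.1240 - 0.0580
= 0.7820 - 0.0580
= 0.7240

P(A∪B) = 0.7240


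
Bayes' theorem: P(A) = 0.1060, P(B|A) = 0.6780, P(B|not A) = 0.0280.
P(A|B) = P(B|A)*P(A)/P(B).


P(B) = P(B|A)*P(A) + P(B|A')*P(A')
= 0.6780*0.1060 + 0.0280*0.8940
= 0.071868 + 0.025032 = 0.096900
P(A|B) = 0.071868/0.096900 = 0.7417

P(A|B) = 0.7417


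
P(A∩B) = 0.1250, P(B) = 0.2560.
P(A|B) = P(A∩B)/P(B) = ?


P(A|B) = 0.1250/0.2560 = 0.4883

P(A|B) = 0.4883


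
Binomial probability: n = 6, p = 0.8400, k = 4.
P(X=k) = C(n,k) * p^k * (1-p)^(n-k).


C(6,4) = 15
p^4 = 0.497871
(1-p)^2 = 0.025600
P = 15 * 0.497871 * 0.025600 = 0.1912

P(X=4) = 0.1912


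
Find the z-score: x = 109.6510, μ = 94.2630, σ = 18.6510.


z = (109.6510 - 94.2630)/18.6510
= 15.3880/18.6510
= 0.8250

z = 0.8250


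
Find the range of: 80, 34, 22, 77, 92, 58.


Max = 92, Min = 22
Range = 92 - 22 = 70

Range = 70


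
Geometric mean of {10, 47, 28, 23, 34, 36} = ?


Product = 10 × 47 × 28 × 23 × 34 × 36 = 370480320
GM = 370480320^(1/6) = 26.7996

GM = 26.7996


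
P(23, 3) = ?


P(23,3) = 23!/20!
= 25852016738884976640000/2432902008176640000
= 10626

P(23,3) = 10626


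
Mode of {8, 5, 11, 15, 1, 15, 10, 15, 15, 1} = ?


Frequencies: 1:2, 5:1, 8:1, 10:1, 11:1, 15:4
Max frequency = 4
Mode = 15

Mode = 15


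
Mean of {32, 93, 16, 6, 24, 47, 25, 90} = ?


Sum = 32 + 93 + 16 + 6 + 24 + 47 + 25 + 90 = 333
n = 8
Mean = 333/8 = 41.6250

Mean = 41.6250


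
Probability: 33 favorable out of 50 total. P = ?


P = 33/50 = 0.6600

P = 0.6600


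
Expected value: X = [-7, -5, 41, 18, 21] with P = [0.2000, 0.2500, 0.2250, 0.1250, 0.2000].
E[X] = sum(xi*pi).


E[X] = -7*0.2000 - 5*0.2500 + 41*0.2250 + 18*0.1250 + 21*0.2000
= -1.4000 - 1.2500 + 9.2250 + 2.2500 + 4.2000
= 13.0250

E[X] = 13.0250


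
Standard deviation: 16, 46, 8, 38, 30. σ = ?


Mean = 27.6000
Variance = 194.2400
SD = sqrt(194.2400) = 13.9370

SD = 13.9370


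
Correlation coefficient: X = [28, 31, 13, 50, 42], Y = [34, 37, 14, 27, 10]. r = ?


Mean X = 32.8000, Mean Y = 24.4000
SD X = 12.639620, SD Y = 10.707007
Cov = 9.880000
r = 9.880000/(12.639620*10.707007) = 0.0730

r = 0.0730


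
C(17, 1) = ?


C(17,1) = 17!/(1! × 16!)
= 355687428096000/(1 × 20922789888000)
= 17

C(17,1) = 17


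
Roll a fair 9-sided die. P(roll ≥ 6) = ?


Favorable outcomes (roll ≥ 6): 4
Total outcomes = 9
P = 4/9 = 0.4444

P = 0.4444


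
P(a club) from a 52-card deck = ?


13 clubs in 52 cards
P = 13/52 = 0.2500

P = 0.2500


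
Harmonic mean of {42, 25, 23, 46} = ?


Sum of reciprocals = 1/42 + 1/25 + 1/23 + 1/46 = 0.129027
HM = 4/0.129027 = 31.0013

HM = 31.0013


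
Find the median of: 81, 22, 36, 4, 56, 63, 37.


Sorted: 4, 22, 36, 37, 56, 63, 81
n = 7 (odd)
Middle value = 37

Median = 37


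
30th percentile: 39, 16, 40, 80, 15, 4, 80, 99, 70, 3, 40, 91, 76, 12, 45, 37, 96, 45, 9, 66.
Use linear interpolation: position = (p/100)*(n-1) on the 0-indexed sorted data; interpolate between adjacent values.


Sorted: 3, 4, 9, 12, 15, 16, 37, 39, 40, 40, 45, 45, 66, 70, 76, 80, 80, 91, 96, 99
n = 20
Index = 30/100 * 19 = 5.7000
Lower = data[5] = 16, Upper = data[6] = 37
P30 = 16 + 0.7000*(21) = 30.7000

P30 = 30.7000


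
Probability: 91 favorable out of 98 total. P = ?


P = 91/98 = 0.9286

P = 0.9286


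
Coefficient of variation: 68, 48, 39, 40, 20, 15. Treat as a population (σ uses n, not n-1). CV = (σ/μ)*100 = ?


Mean = 38.3333
SD = 17.5942
CV = (17.5942/38.3333)*100 = 45.8979%

CV = 45.8979%


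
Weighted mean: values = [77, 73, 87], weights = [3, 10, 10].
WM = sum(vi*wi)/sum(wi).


Numerator = 77*3 + 73*10 + 87*10 = 1831
Denominator = 3 + 10 + 10 = 23
WM = 1831/23 = 79.6087

WM = 79.6087


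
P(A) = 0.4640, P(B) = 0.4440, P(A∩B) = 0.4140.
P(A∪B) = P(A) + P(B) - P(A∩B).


P(A∪B) = 0.4640 + 0.4440 - 0.4140
= 0.9080 - 0.4140
= 0.4940

P(A∪B) = 0.4940


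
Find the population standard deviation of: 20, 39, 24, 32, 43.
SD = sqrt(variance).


Mean = 31.6000
Variance = 75.4400
SD = sqrt(75.4400) = 8.6856

SD = 8.6856


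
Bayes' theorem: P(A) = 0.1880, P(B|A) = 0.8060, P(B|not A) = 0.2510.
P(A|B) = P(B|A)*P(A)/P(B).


P(B) = P(B|A)*P(A) + P(B|A')*P(A')
= 0.8060*0.1880 + 0.2510*0.8120
= 0.151528 + 0.203812 = 0.355340
P(A|B) = 0.151528/0.355340 = 0.4264

P(A|B) = 0.4264


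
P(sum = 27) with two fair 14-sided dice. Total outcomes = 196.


Total outcomes = 14×14 = 196
Favorable (sum = 27): 2
P = 2/196 = 0.0102

P = 0.0102


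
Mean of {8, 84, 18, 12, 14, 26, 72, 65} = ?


Sum = 8 + 84 + 18 + 12 + 14 + 26 + 72 + 65 = 299
n = 8
Mean = 299/8 = 37.3750

Mean = 37.3750


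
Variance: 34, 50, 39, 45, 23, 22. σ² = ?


Mean = 35.5000
Squared deviations: 2.2500, 210.2500, 12.2500, 90.2500, 156.2500, 182.2500
Sum = 653.5000
Variance = 653.5000/6 = 108.9167

Variance = 108.9167


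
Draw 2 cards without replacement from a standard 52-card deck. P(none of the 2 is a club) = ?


P(no clubs) = (39/52) × (38/51)
= 0.5588

P = 0.5588


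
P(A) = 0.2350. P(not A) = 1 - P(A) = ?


P(not A) = 1 - 0.2350 = 0.7650

P(not A) = 0.7650


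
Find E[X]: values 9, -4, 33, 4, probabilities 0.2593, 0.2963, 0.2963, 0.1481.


E[X] = 9*0.2593 - 4*0.2963 + 33*0.2963 + 4*0.1481
= 2.3337 - 1.1852 + 9.7779 + 0.5924
= 11.5188

E[X] = 11.5188


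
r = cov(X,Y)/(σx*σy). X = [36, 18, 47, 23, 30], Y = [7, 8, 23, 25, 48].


Mean X = 30.8000, Mean Y = 22.2000
SD X = 10.146921, SD Y = 14.878172
Cov = 14.640000
r = 14.640000/(10.146921*14.878172) = 0.0970

r = 0.0970


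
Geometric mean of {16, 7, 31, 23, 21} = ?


Product = 16 × 7 × 31 × 23 × 21 = 1676976
GM = 1676976^(1/5) = 17.5754

GM = 17.5754


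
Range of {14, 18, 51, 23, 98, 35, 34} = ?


Max = 98, Min = 14
Range = 98 - 14 = 84

Range = 84


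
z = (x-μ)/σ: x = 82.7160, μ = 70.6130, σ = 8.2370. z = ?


z = (82.7160 - 70.6130)/8.2370
= 12.1030/8.2370
= 1.4693

z = 1.4693


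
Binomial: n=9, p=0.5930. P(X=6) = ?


C(9,6) = 84
p^6 = 0.043484
(1-p)^3 = 0.067419
P = 84 * 0.043484 * 0.067419 = 0.2463

P(X=6) = 0.2463


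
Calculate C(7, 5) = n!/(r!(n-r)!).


C(7,5) = 7!/(5! × 2!)
= 5040/(120 × 2)
= 21

C(7,5) = 21


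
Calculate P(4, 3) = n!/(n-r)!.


P(4,3) = 4!/1!
= 24/1
= 24

P(4,3) = 24


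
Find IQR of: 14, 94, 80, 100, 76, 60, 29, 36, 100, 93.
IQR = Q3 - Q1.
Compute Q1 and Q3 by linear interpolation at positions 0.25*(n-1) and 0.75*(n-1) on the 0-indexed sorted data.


Sorted: 14, 29, 36, 60, 76, 80, 93, 94, 100, 100
Q1 (25th %ile) = 42.0000
Q3 (75th %ile) = 93.7500
IQR = 93.7500 - 42.0000 = 51.7500

IQR = 51.7500


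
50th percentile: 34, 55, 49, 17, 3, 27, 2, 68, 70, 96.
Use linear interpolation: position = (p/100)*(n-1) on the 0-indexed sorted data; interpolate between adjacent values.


Sorted: 2, 3, 17, 27, 34, 49, 55, 68, 70, 96
n = 10
Index = 50/100 * 9 = 4.5000
Lower = data[4] = 34, Upper = data[5] = 49
P50 = 34 + 0.5000*(15) = 41.5000

P50 = 41.5000


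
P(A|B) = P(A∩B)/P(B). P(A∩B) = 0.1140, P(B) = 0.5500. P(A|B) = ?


P(A|B) = 0.1140/0.5500 = 0.2073

P(A|B) = 0.2073


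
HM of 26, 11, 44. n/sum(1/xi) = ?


Sum of reciprocals = 1/26 + 1/11 + 1/44 = 0.152098
HM = 3/0.152098 = 19.7241

HM = 19.7241


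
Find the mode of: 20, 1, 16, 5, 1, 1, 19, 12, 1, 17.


Frequencies: 1:4, 5:1, 12:1, 16:1, 17:1, 19:1, 20:1
Max frequency = 4
Mode = 1

Mode = 1


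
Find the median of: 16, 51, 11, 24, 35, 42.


Sorted: 11, 16, 24, 35, 42, 51
n = 6 (even)
Middle values: 24 and 35
Median = (24+35)/2 = 29.5000

Median = 29.5000


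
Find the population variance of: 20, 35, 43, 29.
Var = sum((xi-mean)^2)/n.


Mean = 31.7500
Squared deviations: 138.0625, 10.5625, 126.5625, 7.5625
Sum = 282.7500
Variance = 282.7500/4 = 70.6875

Variance = 70.6875


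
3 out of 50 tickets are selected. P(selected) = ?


P = 3/50 = 0.0600

P = 0.0600


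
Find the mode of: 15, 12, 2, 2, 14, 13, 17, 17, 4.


Frequencies: 2:2, 4:1, 12:1, 13:1, 14:1, 15:1, 17:2
Max frequency = 2
Mode = 2, 17

Mode = 2, 17


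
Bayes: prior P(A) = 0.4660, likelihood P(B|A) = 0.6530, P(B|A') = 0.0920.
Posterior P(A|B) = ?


P(B) = P(B|A)*P(A) + P(B|A')*P(A')
= 0.6530*0.4660 + 0.0920*0.5340
= 0.304298 + 0.049128 = 0.353426
P(A|B) = 0.304298/0.353426 = 0.8610

P(A|B) = 0.8610


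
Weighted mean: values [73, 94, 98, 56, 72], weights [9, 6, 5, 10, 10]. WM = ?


Numerator = 73*9 + 94*6 + 98*5 + 56*10 + 72*10 = 2991
Denominator = 9 + 6 + 5 + 10 + 10 = 40
WM = 2991/40 = 74.7750

WM = 74.7750


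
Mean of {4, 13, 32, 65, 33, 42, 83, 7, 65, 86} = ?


Sum = 4 + 13 + 32 + 65 + 33 + 42 + 83 + 7 + 65 + 86 = 430
n = 10
Mean = 430/10 = 43.0000

Mean = 43.0000


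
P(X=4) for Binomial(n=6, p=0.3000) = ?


C(6,4) = 15
p^4 = 0.008100
(1-p)^2 = 0.490000
P = 15 * 0.008100 * 0.490000 = 0.0595

P(X=4) = 0.0595


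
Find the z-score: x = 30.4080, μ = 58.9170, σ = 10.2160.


z = (30.4080 - 58.9170)/10.2160
= -28.5090/10.2160
= -2.7906

z = -2.7906


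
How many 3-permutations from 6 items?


P(6,3) = 6!/3!
= 720/6
= 120

P(6,3) = 120


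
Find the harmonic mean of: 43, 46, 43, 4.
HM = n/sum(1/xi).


Sum of reciprocals = 1/43 + 1/46 + 1/43 + 1/4 = 0.318251
HM = 4/0.318251 = 12.5687

HM = 12.5687


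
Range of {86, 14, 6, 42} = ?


Max = 86, Min = 6
Range = 86 - 6 = 80

Range = 80


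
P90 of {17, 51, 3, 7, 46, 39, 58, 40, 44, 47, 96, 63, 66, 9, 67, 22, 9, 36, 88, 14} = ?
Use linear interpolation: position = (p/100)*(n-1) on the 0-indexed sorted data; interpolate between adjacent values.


Sorted: 3, 7, 9, 9, 14, 17, 22, 36, 39, 40, 44, 46, 47, 51, 58, 63, 66, 67, 88, 96
n = 20
Index = 90/100 * 19 = 17.1000
Lower = data[17] = 67, Upper = data[18] = 88
P90 = 67 + 0.1000*(21) = 69.1000

P90 = 69.1000


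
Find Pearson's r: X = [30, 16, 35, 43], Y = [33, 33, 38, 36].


Mean X = 31.0000, Mean Y = 35.0000
SD X = 9.823441, SD Y = 2.121320
Cov = 14.000000
r = 14.000000/(9.823441*2.121320) = 0.6718

r = 0.6718


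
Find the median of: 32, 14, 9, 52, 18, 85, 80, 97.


Sorted: 9, 14, 18, 32, 52, 80, 85, 97
n = 8 (even)
Middle values: 32 and 52
Median = (32+52)/2 = 42.0000

Median = 42.0000


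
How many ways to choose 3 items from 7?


C(7,3) = 7!/(3! × 4!)
= 5040/(6 × 24)
= 35

C(7,3) = 35


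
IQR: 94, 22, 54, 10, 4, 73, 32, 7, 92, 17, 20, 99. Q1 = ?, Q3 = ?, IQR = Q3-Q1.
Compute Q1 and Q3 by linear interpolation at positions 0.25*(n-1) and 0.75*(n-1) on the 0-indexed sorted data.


Sorted: 4, 7, 10, 17, 20, 22, 32, 54, 73, 92, 94, 99
Q1 (25th %ile) = 15.2500
Q3 (75th %ile) = 77.7500
IQR = 77.7500 - 15.2500 = 62.5000

IQR = 62.5000


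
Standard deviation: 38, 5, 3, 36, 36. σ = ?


Mean = 23.6000
Variance = 257.0400
SD = sqrt(257.0400) = 16.0325

SD = 16.0325


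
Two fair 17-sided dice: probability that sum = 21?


Total outcomes = 17×17 = 289
Favorable (sum = 21): 14
P = 14/289 = 0.0484

P = 0.0484


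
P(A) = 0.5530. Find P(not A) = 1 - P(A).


P(not A) = 1 - 0.5530 = 0.4470

P(not A) = 0.4470


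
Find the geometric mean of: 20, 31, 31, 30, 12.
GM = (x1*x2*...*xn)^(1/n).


Product = 20 × 31 × 31 × 30 × 12 = 6919200
GM = 6919200^(1/5) = 23.3352

GM = 23.3352


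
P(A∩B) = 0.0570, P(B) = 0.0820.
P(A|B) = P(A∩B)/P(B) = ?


P(A|B) = 0.0570/0.0820 = 0.6951

P(A|B) = 0.6951


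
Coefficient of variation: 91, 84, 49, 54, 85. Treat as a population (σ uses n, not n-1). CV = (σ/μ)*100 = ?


Mean = 72.6000
SD = 17.4654
CV = (17.4654/72.6000)*100 = 24.0570%

CV = 24.0570%


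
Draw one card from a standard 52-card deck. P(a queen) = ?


4 queens in 52 cards
P = 4/52 = 0.0769

P = 0.0769


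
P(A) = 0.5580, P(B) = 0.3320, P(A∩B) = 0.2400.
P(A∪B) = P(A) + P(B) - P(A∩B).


P(A∪B) = 0.5580 + 0.3320 - 0.2400
= 0.8900 - 0.2400
= 0.6500

P(A∪B) = 0.6500


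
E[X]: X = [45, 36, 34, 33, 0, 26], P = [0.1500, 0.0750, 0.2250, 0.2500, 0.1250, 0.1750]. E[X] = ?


E[X] = 45*0.1500 + 36*0.0750 + 34*0.2250 + 33*0.2500 + 0*0.1250 + 26*0.1750
= 6.7500 + 2.7000 + 7.6500 + 8.2500 + 0 + 4.5500
= 29.9000

E[X] = 29.9000


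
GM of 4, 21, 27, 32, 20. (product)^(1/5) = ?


Product = 4 × 21 × 27 × 32 × 20 = 1451520
GM = 1451520^(1/5) = 17.0752

GM = 17.0752


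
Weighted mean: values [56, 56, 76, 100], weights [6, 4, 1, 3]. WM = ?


Numerator = 56*6 + 56*4 + 76*1 + 100*3 = 936
Denominator = 6 + 4 + 1 + 3 = 14
WM = 936/14 = 66.8571

WM = 66.8571


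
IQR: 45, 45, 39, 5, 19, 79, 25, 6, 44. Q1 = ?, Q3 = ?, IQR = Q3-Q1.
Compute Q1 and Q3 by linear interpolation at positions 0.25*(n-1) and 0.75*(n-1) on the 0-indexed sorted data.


Sorted: 5, 6, 19, 25, 39, 44, 45, 45, 79
Q1 (25th %ile) = 19.0000
Q3 (75th %ile) = 45.0000
IQR = 45.0000 - 19.0000 = 26.0000

IQR = 26.0000


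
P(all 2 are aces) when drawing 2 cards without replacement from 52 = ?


P(all aces) = (4/52) × (3/51)
= 0.0045

P = 0.0045


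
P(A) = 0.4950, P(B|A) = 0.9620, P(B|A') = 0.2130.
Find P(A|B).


P(B) = P(B|A)*P(A) + P(B|A')*P(A')
= 0.9620*0.4950 + 0.2130*0.5050
= 0.476190 + 0.107565 = 0.583755
P(A|B) = 0.476190/0.583755 = 0.8157

P(A|B) = 0.8157


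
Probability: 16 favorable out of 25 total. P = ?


P = 16/25 = 0.6400

P = 0.6400


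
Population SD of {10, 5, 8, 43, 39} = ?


Mean = 21.0000
Variance = 270.8000
SD = sqrt(270.8000) = 16.4560

SD = 16.4560


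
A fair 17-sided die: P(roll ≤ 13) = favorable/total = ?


Favorable outcomes (roll ≤ 13): 13
Total outcomes = 17
P = 13/17 = 0.7647

P = 0.7647


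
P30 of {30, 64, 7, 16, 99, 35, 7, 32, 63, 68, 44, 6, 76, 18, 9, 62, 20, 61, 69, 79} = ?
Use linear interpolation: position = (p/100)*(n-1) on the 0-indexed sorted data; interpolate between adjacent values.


Sorted: 6, 7, 7, 9, 16, 18, 20, 30, 32, 35, 44, 61, 62, 63, 64, 68, 69, 76, 79, 99
n = 20
Index = 30/100 * 19 = 5.7000
Lower = data[5] = 18, Upper = data[6] = 20
P30 = 18 + 0.7000*(2) = 19.4000

P30 = 19.4000


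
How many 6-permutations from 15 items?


P(15,6) = 15!/9!
= 1307674368000/362880
= 3603600

P(15,6) = 3603600


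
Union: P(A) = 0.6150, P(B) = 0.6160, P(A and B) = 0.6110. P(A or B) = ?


P(A∪B) = 0.6150 + 0.6160 - 0.6110
= 1.2310 - 0.6110
= 0.6200

P(A∪B) = 0.6200


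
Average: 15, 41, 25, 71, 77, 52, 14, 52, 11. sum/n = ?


Sum = 15 + 41 + 25 + 71 + 77 + 52 + 14 + 52 + 11 = 358
n = 9
Mean = 358/9 = 39.7778

Mean = 39.7778


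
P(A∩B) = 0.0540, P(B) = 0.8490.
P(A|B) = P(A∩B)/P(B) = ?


P(A|B) = 0.0540/0.8490 = 0.0636

P(A|B) = 0.0636


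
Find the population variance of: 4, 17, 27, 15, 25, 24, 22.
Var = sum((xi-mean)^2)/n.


Mean = 19.1429
Squared deviations: 229.3061, 4.5918, 61.7347, 17.1633, 34.3061, 23.5918, 8.1633
Sum = 378.8571
Variance = 378.8571/7 = 54.1224

Variance = 54.1224


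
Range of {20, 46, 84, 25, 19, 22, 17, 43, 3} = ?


Max = 84, Min = 3
Range = 84 - 3 = 81

Range = 81


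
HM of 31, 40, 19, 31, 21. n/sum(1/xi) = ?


Sum of reciprocals = 1/31 + 1/40 + 1/19 + 1/31 + 1/21 = 0.189767
HM = 5/0.189767 = 26.3481

HM = 26.3481


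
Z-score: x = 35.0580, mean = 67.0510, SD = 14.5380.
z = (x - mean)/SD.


z = (35.0580 - 67.0510)/14.5380
= -31.9930/14.5380
= -2.2006

z = -2.2006


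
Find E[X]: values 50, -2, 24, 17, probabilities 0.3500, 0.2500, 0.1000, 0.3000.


E[X] = 50*0.3500 - 2*0.2500 + 24*0.1000 + 17*0.3000
= 17.5000 - 0.5000 + 2.4000 + 5.1000
= 24.5000

E[X] = 24.5000


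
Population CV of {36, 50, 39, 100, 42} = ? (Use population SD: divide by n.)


Mean = 53.4000
SD = 23.7622
CV = (23.7622/53.4000)*100 = 44.4984%

CV = 44.4984%


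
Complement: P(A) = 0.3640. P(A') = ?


P(not A) = 1 - 0.3640 = 0.6360

P(not A) = 0.6360


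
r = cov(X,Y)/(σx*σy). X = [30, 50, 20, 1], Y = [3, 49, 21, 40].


Mean X = 25.2500, Mean Y = 28.2500
SD X = 17.682972, SD Y = 17.739433
Cov = 36.687500
r = 36.687500/(17.682972*17.739433) = 0.1170

r = 0.1170


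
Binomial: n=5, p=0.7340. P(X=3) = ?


C(5,3) = 10
p^3 = 0.395447
(1-p)^2 = 0.070756
P = 10 * 0.395447 * 0.070756 = 0.2798

P(X=3) = 0.2798


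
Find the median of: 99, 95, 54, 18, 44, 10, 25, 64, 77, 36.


Sorted: 10, 18, 25, 36, 44, 54, 64, 77, 95, 99
n = 10 (even)
Middle values: 44 and 54
Median = (44+54)/2 = 49.0000

Median = 49.0000


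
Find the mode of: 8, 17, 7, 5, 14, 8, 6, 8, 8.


Frequencies: 5:1, 6:1, 7:1, 8:4, 14:1, 17:1
Max frequency = 4
Mode = 8

Mode = 8


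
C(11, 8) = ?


C(11,8) = 11!/(8! × 3!)
= 39916800/(40320 × 6)
= 165

C(11,8) = 165


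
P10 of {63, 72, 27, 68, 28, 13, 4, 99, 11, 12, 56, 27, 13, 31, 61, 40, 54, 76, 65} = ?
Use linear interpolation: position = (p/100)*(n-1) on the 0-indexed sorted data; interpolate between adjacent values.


Sorted: 4, 11, 12, 13, 13, 27, 27, 28, 31, 40, 54, 56, 61, 63, 65, 68, 72, 76, 99
n = 19
Index = 10/100 * 18 = 1.8000
Lower = data[1] = 11, Upper = data[2] = 12
P10 = 11 + 0.8000*(1) = 11.8000

P10 = 11.8000


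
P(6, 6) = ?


P(6,6) = 6!/0!
= 720/1
= 720

P(6,6) = 720


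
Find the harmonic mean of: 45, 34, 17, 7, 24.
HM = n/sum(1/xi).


Sum of reciprocals = 1/45 + 1/34 + 1/17 + 1/7 + 1/24 = 0.294981
HM = 5/0.294981 = 16.9502

HM = 16.9502


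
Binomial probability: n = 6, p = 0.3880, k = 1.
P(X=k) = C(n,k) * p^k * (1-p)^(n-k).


C(6,1) = 6
p^1 = 0.388000
(1-p)^5 = 0.085853
P = 6 * 0.388000 * 0.085853 = 0.1999

P(X=1) = 0.1999


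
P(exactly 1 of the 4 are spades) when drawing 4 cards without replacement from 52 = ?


Hypergeometric: P(X=1) = C(13,1)·C(39,3) / C(52,4)
= 13 × 9139 / 270725
= 118807/270725 = 0.4388

P = 0.4388


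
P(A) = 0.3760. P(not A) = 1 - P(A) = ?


P(not A) = 1 - 0.3760 = 0.6240

P(not A) = 0.6240


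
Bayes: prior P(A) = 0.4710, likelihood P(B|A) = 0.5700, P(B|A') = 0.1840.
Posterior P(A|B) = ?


P(B) = P(B|A)*P(A) + P(B|A')*P(A')
= 0.5700*0.4710 + 0.1840*0.5290
= 0.268470 + 0.097336 = 0.365806
P(A|B) = 0.268470/0.365806 = 0.7339

P(A|B) = 0.7339


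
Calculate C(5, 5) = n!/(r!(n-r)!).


C(5,5) = 5!/(5! × 0!)
= 120/(120 × 1)
= 1

C(5,5) = 1


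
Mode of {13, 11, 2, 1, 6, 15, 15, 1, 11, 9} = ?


Frequencies: 1:2, 2:1, 6:1, 9:1, 11:2, 13:1, 15:2
Max frequency = 2
Mode = 1, 11, 15

Mode = 1, 11, 15


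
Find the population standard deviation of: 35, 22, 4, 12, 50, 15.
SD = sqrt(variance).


Mean = 23.0000
Variance = 236.6667
SD = sqrt(236.6667) = 15.3840

SD = 15.3840


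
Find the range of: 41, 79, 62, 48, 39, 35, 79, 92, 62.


Max = 92, Min = 35
Range = 92 - 35 = 57

Range = 57


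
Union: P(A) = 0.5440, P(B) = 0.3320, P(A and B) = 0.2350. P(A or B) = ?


P(A∪B) = 0.5440 + 0.3320 - 0.2350
= 0.8760 - 0.2350
= 0.6410

P(A∪B) = 0.6410


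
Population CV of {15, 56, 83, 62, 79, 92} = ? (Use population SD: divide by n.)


Mean = 64.5000
SD = 25.2900
CV = (25.2900/64.5000)*100 = 39.2093%

CV = 39.2093%


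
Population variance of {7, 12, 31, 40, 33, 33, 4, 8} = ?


Mean = 21.0000
Squared deviations: 196.0000, 81.0000, 100.0000, 361.0000, 144.0000, 144.0000, 289.0000, 169.0000
Sum = 1484.0000
Variance = 1484.0000/8 = 185.5000

Variance = 185.5000


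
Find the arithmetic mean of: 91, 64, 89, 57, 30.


Sum = 91 + 64 + 89 + 57 + 30 = 331
n = 5
Mean = 331/5 = 66.2000

Mean = 66.2000


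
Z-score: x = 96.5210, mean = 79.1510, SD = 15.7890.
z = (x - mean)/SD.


z = (96.5210 - 79.1510)/15.7890
= 17.3700/15.7890
= 1.1001

z = 1.1001


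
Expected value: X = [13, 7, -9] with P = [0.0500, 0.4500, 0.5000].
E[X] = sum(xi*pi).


E[X] = 13*0.0500 + 7*0.4500 - 9*0.5000
= 0.6500 + 3.1500 - 4.5000
= -0.7000

E[X] = -0.7000


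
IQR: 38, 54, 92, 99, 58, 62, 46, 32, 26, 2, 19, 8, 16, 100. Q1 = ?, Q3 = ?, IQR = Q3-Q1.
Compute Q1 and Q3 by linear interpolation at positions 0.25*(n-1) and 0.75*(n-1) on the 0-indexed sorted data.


Sorted: 2, 8, 16, 19, 26, 32, 38, 46, 54, 58, 62, 92, 99, 100
Q1 (25th %ile) = 20.7500
Q3 (75th %ile) = 61.0000
IQR = 61.0000 - 20.7500 = 40.2500

IQR = 40.2500


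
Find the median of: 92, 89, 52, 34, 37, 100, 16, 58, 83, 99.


Sorted: 16, 34, 37, 52, 58, 83, 89, 92, 99, 100
n = 10 (even)
Middle values: 58 and 83
Median = (58+83)/2 = 70.5000

Median = 70.5000


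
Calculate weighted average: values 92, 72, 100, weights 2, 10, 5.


Numerator = 92*2 + 72*10 + 100*5 = 1404
Denominator = 2 + 10 + 5 = 17
WM = 1404/17 = 82.5882

WM = 82.5882


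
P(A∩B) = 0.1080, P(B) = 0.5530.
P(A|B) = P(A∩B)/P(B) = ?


P(A|B) = 0.1080/0.5530 = 0.1953

P(A|B) = 0.1953


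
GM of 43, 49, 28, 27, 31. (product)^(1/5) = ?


Product = 43 × 49 × 28 × 27 × 31 = 49379652
GM = 49379652^(1/5) = 34.5708

GM = 34.5708


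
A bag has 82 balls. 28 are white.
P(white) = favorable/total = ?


P = 28/82 = 0.3415

P = 0.3415


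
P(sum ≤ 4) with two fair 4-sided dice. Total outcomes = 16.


Total outcomes = 4×4 = 16
Favorable (sum ≤ 4): 6
P = 6/16 = 0.3750

P = 0.3750


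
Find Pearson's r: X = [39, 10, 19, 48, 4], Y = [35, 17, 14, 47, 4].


Mean X = 24.0000, Mean Y = 23.4000
SD X = 16.864163, SD Y = 15.473849
Cov = 253.000000
r = 253.000000/(16.864163*15.473849) = 0.9695

r = 0.9695


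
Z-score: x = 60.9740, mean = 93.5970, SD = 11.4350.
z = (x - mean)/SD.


z = (60.9740 - 93.5970)/11.4350
= -32.6230/11.4350
= -2.8529

z = -2.8529


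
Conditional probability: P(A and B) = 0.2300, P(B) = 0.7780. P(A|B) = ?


P(A|B) = 0.2300/0.7780 = 0.2956

P(A|B) = 0.2956


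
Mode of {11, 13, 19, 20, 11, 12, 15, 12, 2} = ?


Frequencies: 2:1, 11:2, 12:2, 13:1, 15:1, 19:1, 20:1
Max frequency = 2
Mode = 11, 12

Mode = 11, 12


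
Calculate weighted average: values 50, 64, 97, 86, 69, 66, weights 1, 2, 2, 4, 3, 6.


Numerator = 50*1 + 64*2 + 97*2 + 86*4 + 69*3 + 66*6 = 1319
Denominator = 1 + 2 + 2 + 4 + 3 + 6 = 18
WM = 1319/18 = 73.2778

WM = 73.2778


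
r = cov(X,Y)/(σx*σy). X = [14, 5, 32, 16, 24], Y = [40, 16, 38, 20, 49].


Mean X = 18.2000, Mean Y = 32.6000
SD X = 9.173876, SD Y = 12.547510
Cov = 77.080000
r = 77.080000/(9.173876*12.547510) = 0.6696

r = 0.6696


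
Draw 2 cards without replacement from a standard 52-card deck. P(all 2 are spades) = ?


P(all spades) = (13/52) × (12/51)
= 0.0588

P = 0.0588


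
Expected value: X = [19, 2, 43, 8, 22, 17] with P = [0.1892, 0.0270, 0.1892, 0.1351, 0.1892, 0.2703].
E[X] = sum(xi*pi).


E[X] = 19*0.1892 + 2*0.0270 + 43*0.1892 + 8*0.1351 + 22*0.1892 + 17*0.2703
= 3.5948 + 0.0540 + 8.1356 + 1.0808 + 4.1624 + 4.5951
= 21.6227

E[X] = 21.6227


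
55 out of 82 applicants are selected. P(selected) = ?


P = 55/82 = 0.6707

P = 0.6707


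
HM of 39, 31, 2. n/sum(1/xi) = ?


Sum of reciprocals = 1/39 + 1/31 + 1/2 = 0.557899
HM = 3/0.557899 = 5.3773

HM = 5.3773


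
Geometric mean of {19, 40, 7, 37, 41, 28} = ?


Product = 19 × 40 × 7 × 37 × 41 × 28 = 225972320
GM = 225972320^(1/6) = 24.6799

GM = 24.6799


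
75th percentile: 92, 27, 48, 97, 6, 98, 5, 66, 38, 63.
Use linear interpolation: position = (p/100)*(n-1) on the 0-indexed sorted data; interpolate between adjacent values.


Sorted: 5, 6, 27, 38, 48, 63, 66, 92, 97, 98
n = 10
Index = 75/100 * 9 = 6.7500
Lower = data[6] = 66, Upper = data[7] = 92
P75 = 66 + 0.7500*(26) = 85.5000

P75 = 85.5000


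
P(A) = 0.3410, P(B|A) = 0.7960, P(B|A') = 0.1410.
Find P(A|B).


P(B) = P(B|A)*P(A) + P(B|A')*P(A')
= 0.7960*0.3410 + 0.1410*0.6590
= 0.271436 + 0.092919 = 0.364355
P(A|B) = 0.271436/0.364355 = 0.7450

P(A|B) = 0.7450


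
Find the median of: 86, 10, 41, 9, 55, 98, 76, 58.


Sorted: 9, 10, 41, 55, 58, 76, 86, 98
n = 8 (even)
Middle values: 55 and 58
Median = (55+58)/2 = 56.5000

Median = 56.5000


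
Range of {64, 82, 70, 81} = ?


Max = 82, Min = 64
Range = 82 - 64 = 18

Range = 18


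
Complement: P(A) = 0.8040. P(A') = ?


P(not A) = 1 - 0.8040 = 0.1960

P(not A) = 0.1960


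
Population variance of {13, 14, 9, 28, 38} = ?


Mean = 20.4000
Squared deviations: 54.7600, 40.9600, 129.9600, 57.7600, 309.7600
Sum = 593.2000
Variance = 593.2000/5 = 118.6400

Variance = 118.6400


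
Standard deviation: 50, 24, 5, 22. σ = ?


Mean = 25.2500
Variance = 258.6875
SD = sqrt(258.6875) = 16.0838

SD = 16.0838


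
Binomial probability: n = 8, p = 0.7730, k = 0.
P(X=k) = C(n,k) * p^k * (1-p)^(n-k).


C(8,0) = 1
p^0 = 1.000000
(1-p)^8 = 7.050288e-06
P = 1 * 1.000000 * 7.050288e-06 = 7.0503e-06

P(X=0) = 7.0503e-06


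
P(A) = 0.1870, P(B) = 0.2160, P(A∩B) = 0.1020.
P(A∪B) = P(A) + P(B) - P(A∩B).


P(A∪B) = 0.1870 + 0.2160 - 0.1020
= 0.4030 - 0.1020
= 0.3010

P(A∪B) = 0.3010


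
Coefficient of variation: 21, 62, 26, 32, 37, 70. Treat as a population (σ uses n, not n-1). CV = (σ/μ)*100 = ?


Mean = 41.3333
SD = 18.2726
CV = (18.2726/41.3333)*100 = 44.2080%

CV = 44.2080%


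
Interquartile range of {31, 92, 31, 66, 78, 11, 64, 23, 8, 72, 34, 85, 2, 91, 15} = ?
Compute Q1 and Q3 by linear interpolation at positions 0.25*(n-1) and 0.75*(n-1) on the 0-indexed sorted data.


Sorted: 2, 8, 11, 15, 23, 31, 31, 34, 64, 66, 72, 78, 85, 91, 92
Q1 (25th %ile) = 19.0000
Q3 (75th %ile) = 75.0000
IQR = 75.0000 - 19.0000 = 56.0000

IQR = 56.0000


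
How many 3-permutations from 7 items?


P(7,3) = 7!/4!
= 5040/24
= 210

P(7,3) = 210


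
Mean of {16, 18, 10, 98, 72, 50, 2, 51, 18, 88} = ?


Sum = 16 + 18 + 10 + 98 + 72 + 50 + 2 + 51 + 18 + 88 = 423
n = 10
Mean = 423/10 = 42.3000

Mean = 42.3000


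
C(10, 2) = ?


C(10,2) = 10!/(2! × 8!)
= 3628800/(2 × 40320)
= 45

C(10,2) = 45


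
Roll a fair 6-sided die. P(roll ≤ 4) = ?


Favorable outcomes (roll ≤ 4): 4
Total outcomes = 6
P = 4/6 = 0.6667

P = 0.6667


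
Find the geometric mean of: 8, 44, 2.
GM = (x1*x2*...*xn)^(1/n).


Product = 8 × 44 × 2 = 704
GM = 704^(1/3) = 8.8959

GM = 8.8959


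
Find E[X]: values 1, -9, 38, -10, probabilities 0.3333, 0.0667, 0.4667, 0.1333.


E[X] = 1*0.3333 - 9*0.0667 + 38*0.4667 - 10*0.1333
= 0.3333 - 0.6003 + 17.7346 - 1.3330
= 16.1346

E[X] = 16.1346


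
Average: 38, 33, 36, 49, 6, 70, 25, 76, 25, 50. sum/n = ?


Sum = 38 + 33 + 36 + 49 + 6 + 70 + 25 + 76 + 25 + 50 = 408
n = 10
Mean = 408/10 = 40.8000

Mean = 40.8000


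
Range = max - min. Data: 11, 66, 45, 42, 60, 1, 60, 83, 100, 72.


Max = 100, Min = 1
Range = 100 - 1 = 99

Range = 99


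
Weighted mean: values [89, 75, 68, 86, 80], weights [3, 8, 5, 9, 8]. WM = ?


Numerator = 89*3 + 75*8 + 68*5 + 86*9 + 80*8 = 2621
Denominator = 3 + 8 + 5 + 9 + 8 = 33
WM = 2621/33 = 79.4242

WM = 79.4242


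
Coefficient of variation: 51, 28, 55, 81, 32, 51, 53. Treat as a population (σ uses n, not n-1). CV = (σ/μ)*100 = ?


Mean = 50.1429
SD = 16.0573
CV = (16.0573/50.1429)*100 = 32.0231%

CV = 32.0231%


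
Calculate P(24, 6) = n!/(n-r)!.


P(24,6) = 24!/18!
= 620448401733239439360000/6402373705728000
= 96909120

P(24,6) = 96909120


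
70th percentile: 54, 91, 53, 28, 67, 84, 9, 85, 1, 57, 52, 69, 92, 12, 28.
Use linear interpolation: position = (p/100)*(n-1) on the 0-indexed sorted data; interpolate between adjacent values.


Sorted: 1, 9, 12, 28, 28, 52, 53, 54, 57, 67, 69, 84, 85, 91, 92
n = 15
Index = 70/100 * 14 = 9.8000
Lower = data[9] = 67, Upper = data[10] = 69
P70 = 67 + 0.8000*(2) = 68.6000

P70 = 68.6000


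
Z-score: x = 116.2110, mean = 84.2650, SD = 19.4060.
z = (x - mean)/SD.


z = (116.2110 - 84.2650)/19.4060
= 31.9460/19.4060
= 1.6462

z = 1.6462


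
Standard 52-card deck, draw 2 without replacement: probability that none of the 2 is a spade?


P(no spades) = (39/52) × (38/51)
= 0.5588

P = 0.5588


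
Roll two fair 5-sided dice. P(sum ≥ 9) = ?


Total outcomes = 5×5 = 25
Favorable (sum ≥ 9): 3
P = 3/25 = 0.1200

P = 0.1200


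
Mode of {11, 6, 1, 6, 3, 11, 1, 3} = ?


Frequencies: 1:2, 3:2, 6:2, 11:2
Max frequency = 2
Mode = 1, 3, 6, 11

Mode = 1, 3, 6, 11


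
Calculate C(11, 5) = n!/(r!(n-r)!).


C(11,5) = 11!/(5! × 6!)
= 39916800/(120 × 720)
= 462

C(11,5) = 462


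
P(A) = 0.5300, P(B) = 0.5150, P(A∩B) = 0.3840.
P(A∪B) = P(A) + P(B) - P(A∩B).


P(A∪B) = 0.5300 + 0.5150 - 0.3840
= 1.0450 - 0.3840
= 0.6610

P(A∪B) = 0.6610


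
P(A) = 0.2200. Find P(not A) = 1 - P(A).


P(not A) = 1 - 0.2200 = 0.7800

P(not A) = 0.7800


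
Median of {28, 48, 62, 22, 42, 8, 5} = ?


Sorted: 5, 8, 22, 28, 42, 48, 62
n = 7 (odd)
Middle value = 28

Median = 28


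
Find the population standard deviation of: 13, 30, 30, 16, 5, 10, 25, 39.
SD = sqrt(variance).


Mean = 21.0000
Variance = 121.0000
SD = sqrt(121.0000) = 11.0000

SD = 11.0000


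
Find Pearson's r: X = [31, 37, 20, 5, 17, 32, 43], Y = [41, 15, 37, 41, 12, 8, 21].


Mean X = 26.4286, Mean Y = 25.0000
SD X = 12.116779, SD Y = 13.255727
Cov = -70.142857
r = -70.142857/(12.116779*13.255727) = -0.4367

r = -0.4367


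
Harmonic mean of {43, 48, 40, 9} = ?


Sum of reciprocals = 1/43 + 1/48 + 1/40 + 1/9 = 0.180200
HM = 4/0.180200 = 22.1975

HM = 22.1975


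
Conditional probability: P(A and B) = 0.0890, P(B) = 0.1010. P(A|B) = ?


P(A|B) = 0.0890/0.1010 = 0.8812

P(A|B) = 0.8812


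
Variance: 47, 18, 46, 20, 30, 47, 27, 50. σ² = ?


Mean = 35.6250
Squared deviations: 129.3906, 310.6406, 107.6406, 244.1406, 31.6406, 129.3906, 74.3906, 206.6406
Sum = 1233.8750
Variance = 1233.8750/8 = 154.2344

Variance = 154.2344


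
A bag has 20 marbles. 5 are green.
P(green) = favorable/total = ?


P = 5/20 = 0.2500

P = 0.2500


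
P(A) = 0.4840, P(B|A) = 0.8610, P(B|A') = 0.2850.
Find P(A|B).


P(B) = P(B|A)*P(A) + P(B|A')*P(A')
= 0.8610*0.4840 + 0.2850*0.5160
= 0.416724 + 0.147060 = 0.563784
P(A|B) = 0.416724/0.563784 = 0.7392

P(A|B) = 0.7392


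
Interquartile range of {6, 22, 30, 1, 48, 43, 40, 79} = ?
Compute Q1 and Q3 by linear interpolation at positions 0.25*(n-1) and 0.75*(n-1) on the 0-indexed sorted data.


Sorted: 1, 6, 22, 30, 40, 43, 48, 79
Q1 (25th %ile) = 18.0000
Q3 (75th %ile) = 44.2500
IQR = 44.2500 - 18.0000 = 26.2500

IQR = 26.2500


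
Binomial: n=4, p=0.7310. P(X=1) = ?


C(4,1) = 4
p^1 = 0.731000
(1-p)^3 = 0.019465
P = 4 * 0.731000 * 0.019465 = 0.0569

P(X=1) = 0.0569


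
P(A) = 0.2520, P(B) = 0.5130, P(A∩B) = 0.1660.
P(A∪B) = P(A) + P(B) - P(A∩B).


P(A∪B) = 0.2520 + 0.5130 - 0.1660
= 0.7650 - 0.1660
= 0.5990

P(A∪B) = 0.5990


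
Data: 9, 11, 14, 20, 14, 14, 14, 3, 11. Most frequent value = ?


Frequencies: 3:1, 9:1, 11:2, 14:4, 20:1
Max frequency = 4
Mode = 14

Mode = 14


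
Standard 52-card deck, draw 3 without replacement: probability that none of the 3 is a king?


P(no kings) = (48/52) × (47/51) × (46/50)
= 0.7826

P = 0.7826


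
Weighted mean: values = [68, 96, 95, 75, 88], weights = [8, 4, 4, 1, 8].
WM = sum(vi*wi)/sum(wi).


Numerator = 68*8 + 96*4 + 95*4 + 75*1 + 88*8 = 2087
Denominator = 8 + 4 + 4 + 1 + 8 = 25
WM = 2087/25 = 83.4800

WM = 83.4800


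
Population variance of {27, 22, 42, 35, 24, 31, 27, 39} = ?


Mean = 30.8750
Squared deviations: 15.0156, 78.7656, 123.7656, 17.0156, 47.2656, 0.0156, 15.0156, 66.0156
Sum = 362.8750
Variance = 362.8750/8 = 45.3594

Variance = 45.3594


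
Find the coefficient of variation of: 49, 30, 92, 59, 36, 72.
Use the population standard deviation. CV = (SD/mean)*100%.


Mean = 56.3333
SD = 21.1555
CV = (21.1555/56.3333)*100 = 37.5542%

CV = 37.5542%


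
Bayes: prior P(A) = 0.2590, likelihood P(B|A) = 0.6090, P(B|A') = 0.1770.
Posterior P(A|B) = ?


P(B) = P(B|A)*P(A) + P(B|A')*P(A')
= 0.6090*0.2590 + 0.1770*0.7410
= 0.157731 + 0.131157 = 0.288888
P(A|B) = 0.157731/0.288888 = 0.5460

P(A|B) = 0.5460


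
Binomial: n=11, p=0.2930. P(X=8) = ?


C(11,8) = 165
p^8 = 5.431765e-05
(1-p)^3 = 0.353393
P = 165 * 5.431765e-05 * 0.353393 = 0.0032

P(X=8) = 0.0032


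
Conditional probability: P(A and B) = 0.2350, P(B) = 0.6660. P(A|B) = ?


P(A|B) = 0.2350/0.6660 = 0.3529

P(A|B) = 0.3529


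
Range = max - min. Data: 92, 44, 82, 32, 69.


Max = 92, Min = 32
Range = 92 - 32 = 60

Range = 60


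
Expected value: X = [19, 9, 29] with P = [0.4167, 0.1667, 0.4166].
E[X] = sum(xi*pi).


E[X] = 19*0.4167 + 9*0.1667 + 29*0.4166
= 7.9173 + 1.5003 + 12.0814
= 21.4990

E[X] = 21.4990


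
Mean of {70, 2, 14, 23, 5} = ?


Sum = 70 + 2 + 14 + 23 + 5 = 114
n = 5
Mean = 114/5 = 22.8000

Mean = 22.8000


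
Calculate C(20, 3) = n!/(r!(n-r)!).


C(20,3) = 20!/(3! × 17!)
= 2432902008176640000/(6 × 355687428096000)
= 1140

C(20,3) = 1140


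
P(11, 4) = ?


P(11,4) = 11!/7!
= 39916800/5040
= 7920

P(11,4) = 7920


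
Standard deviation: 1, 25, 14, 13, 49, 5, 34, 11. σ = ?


Mean = 19.0000
Variance = 225.7500
SD = sqrt(225.7500) = 15.0250

SD = 15.0250


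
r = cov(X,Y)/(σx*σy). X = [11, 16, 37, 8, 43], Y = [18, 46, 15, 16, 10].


Mean X = 23.0000, Mean Y = 21.0000
SD X = 14.240786, SD Y = 12.774976
Cov = -73.600000
r = -73.600000/(14.240786*12.774976) = -0.4046

r = -0.4046


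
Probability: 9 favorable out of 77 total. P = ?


P = 9/77 = 0.1169

P = 0.1169


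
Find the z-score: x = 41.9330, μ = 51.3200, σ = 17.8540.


z = (41.9330 - 51.3200)/17.8540
= -9.3870/17.8540
= -0.5258

z = -0.5258


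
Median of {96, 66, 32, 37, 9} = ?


Sorted: 9, 32, 37, 66, 96
n = 5 (odd)
Middle value = 37

Median = 37


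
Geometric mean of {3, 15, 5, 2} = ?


Product = 3 × 15 × 5 × 2 = 450
GM = 450^(1/4) = 4.6058

GM = 4.6058


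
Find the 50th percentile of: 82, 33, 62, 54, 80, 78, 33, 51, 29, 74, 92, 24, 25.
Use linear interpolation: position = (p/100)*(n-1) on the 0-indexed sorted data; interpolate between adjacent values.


Sorted: 24, 25, 29, 33, 33, 51, 54, 62, 74, 78, 80, 82, 92
n = 13
Index = 50/100 * 12 = 6.0000
Lower = data[6] = 54, Upper = data[7] = 62
P50 = 54 + 0*(8) = 54.0000

P50 = 54.0000


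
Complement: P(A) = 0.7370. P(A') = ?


P(not A) = 1 - 0.7370 = 0.2630

P(not A) = 0.2630


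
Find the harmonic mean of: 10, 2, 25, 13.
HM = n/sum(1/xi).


Sum of reciprocals = 1/10 + 1/2 + 1/25 + 1/13 = 0.716923
HM = 4/0.716923 = 5.5794

HM = 5.5794


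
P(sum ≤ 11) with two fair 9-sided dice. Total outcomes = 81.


Total outcomes = 9×9 = 81
Favorable (sum ≤ 11): 53
P = 53/81 = 0.6543

P = 0.6543


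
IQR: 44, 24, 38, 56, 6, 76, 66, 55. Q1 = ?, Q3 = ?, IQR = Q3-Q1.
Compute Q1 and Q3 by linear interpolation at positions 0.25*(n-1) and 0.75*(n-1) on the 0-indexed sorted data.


Sorted: 6, 24, 38, 44, 55, 56, 66, 76
Q1 (25th %ile) = 34.5000
Q3 (75th %ile) = 58.5000
IQR = 58.5000 - 34.5000 = 24.0000

IQR = 24.0000


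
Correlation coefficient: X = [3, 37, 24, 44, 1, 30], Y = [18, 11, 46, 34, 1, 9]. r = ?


Mean X = 23.1667, Mean Y = 19.8333
SD X = 16.180407, SD Y = 15.485656
Cov = 95.861111
r = 95.861111/(16.180407*15.485656) = 0.3826

r = 0.3826


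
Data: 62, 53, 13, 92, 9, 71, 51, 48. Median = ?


Sorted: 9, 13, 48, 51, 53, 62, 71, 92
n = 8 (even)
Middle values: 51 and 53
Median = (51+53)/2 = 52.0000

Median = 52.0000


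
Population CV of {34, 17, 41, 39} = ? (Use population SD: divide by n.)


Mean = 32.7500
SD = 9.4439
CV = (9.4439/32.7500)*100 = 28.8364%

CV = 28.8364%


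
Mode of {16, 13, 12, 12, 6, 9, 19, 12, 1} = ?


Frequencies: 1:1, 6:1, 9:1, 12:3, 13:1, 16:1, 19:1
Max frequency = 3
Mode = 12

Mode = 12


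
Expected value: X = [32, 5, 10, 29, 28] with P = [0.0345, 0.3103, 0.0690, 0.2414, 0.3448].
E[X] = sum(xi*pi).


E[X] = 32*0.0345 + 5*0.3103 + 10*0.0690 + 29*0.2414 + 28*0.3448
= 1.1040 + 1.5515 + 0.6900 + 7.0006 + 9.6544
= 20.0005

E[X] = 20.0005


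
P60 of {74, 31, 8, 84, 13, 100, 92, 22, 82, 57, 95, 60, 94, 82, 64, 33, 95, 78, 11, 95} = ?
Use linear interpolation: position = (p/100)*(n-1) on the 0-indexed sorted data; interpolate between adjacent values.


Sorted: 8, 11, 13, 22, 31, 33, 57, 60, 64, 74, 78, 82, 82, 84, 92, 94, 95, 95, 95, 100
n = 20
Index = 60/100 * 19 = 11.4000
Lower = data[11] = 82, Upper = data[12] = 82
P60 = 82 + 0.4000*(0) = 82.0000

P60 = 82.0000


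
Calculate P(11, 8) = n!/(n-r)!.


P(11,8) = 11!/3!
= 39916800/6
= 6652800

P(11,8) = 6652800


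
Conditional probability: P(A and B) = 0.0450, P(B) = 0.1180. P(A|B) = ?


P(A|B) = 0.0450/0.1180 = 0.3814

P(A|B) = 0.3814


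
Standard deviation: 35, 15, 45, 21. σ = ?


Mean = 29.0000
Variance = 138.0000
SD = sqrt(138.0000) = 11.7473

SD = 11.7473


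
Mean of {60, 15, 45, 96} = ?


Sum = 60 + 15 + 45 + 96 = 216
n = 4
Mean = 216/4 = 54.0000

Mean = 54.0000


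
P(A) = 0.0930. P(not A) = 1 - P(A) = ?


P(not A) = 1 - 0.0930 = 0.9070

P(not A) = 0.9070


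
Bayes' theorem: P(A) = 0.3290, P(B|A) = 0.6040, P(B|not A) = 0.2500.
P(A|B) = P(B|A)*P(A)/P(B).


P(B) = P(B|A)*P(A) + P(B|A')*P(A')
= 0.6040*0.3290 + 0.2500*0.6710
= 0.198716 + 0.167750 = 0.366466
P(A|B) = 0.198716/0.366466 = 0.5422

P(A|B) = 0.5422


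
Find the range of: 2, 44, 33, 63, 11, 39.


Max = 63, Min = 2
Range = 63 - 2 = 61

Range = 61


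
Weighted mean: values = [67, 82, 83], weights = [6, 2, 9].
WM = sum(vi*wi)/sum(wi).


Numerator = 67*6 + 82*2 + 83*9 = 1313
Denominator = 6 + 2 + 9 = 17
WM = 1313/17 = 77.2353

WM = 77.2353


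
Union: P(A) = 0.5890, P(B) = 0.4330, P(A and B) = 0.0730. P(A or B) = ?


P(A∪B) = 0.5890 + 0.4330 - 0.0730
= 1.0220 - 0.0730
= 0.9490

P(A∪B) = 0.9490


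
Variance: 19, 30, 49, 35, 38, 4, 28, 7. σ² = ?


Mean = 26.2500
Squared deviations: 52.5625, 14.0625, 517.5625, 76.5625, 138.0625, 495.0625, 3.0625, 370.5625
Sum = 1667.5000
Variance = 1667.5000/8 = 208.4375

Variance = 208.4375


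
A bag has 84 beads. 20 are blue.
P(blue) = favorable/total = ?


P = 20/84 = 0.2381

P = 0.2381


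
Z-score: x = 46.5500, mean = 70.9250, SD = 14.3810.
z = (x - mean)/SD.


z = (46.5500 - 70.9250)/14.3810
= -24.3750/14.3810
= -1.6949

z = -1.6949


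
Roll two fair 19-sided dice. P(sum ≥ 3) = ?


Total outcomes = 19×19 = 361
Favorable (sum ≥ 3): 360
P = 360/361 = 0.9972

P = 0.9972


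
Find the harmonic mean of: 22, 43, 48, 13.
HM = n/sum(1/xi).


Sum of reciprocals = 1/22 + 1/43 + 1/48 + 1/13 = 0.166467
HM = 4/0.166467 = 24.0288

HM = 24.0288


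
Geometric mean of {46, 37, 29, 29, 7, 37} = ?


Product = 46 × 37 × 29 × 29 × 7 × 37 = 370727938
GM = 370727938^(1/6) = 26.8025

GM = 26.8025
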